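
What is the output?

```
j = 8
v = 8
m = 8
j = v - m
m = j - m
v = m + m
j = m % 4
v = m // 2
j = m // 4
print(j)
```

-2

j = 8-8 = 0
m = 0-8 = -8
v = (-8)+(-8) = -16
j = (-8)%4 = 0
v = (-8)//2 = -4
j = (-8)//4 = -2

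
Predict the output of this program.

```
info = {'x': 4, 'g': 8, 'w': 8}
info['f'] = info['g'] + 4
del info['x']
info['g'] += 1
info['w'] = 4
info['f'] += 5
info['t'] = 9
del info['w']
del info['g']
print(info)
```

info['f'] = info['g']+4 = 12 → {'x': 4, 'g': 8, 'w': 8, 'f': 12}
del 'x' → {'g': 8, 'w': 8, 'f': 12}
info['g'] = 8+1 = 9 → {'g': 9, 'w': 8, 'f': 12}
info['w'] = 4 → {'g': 9, 'w': 4, 'f': 12}
info['f'] = 12+5 = 17 → {'g': 9, 'w': 4, 'f': 17}
info['t'] = 9 → {'g': 9, 'w': 4, 'f': 17, 't': 9}
del 'w' → {'g': 9, 'f': 17, 't': 9}
del 'g' → {'f': 17, 't': 9}

{'f': 17, 't': 9}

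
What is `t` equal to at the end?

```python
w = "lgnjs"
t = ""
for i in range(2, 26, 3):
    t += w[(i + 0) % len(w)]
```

'nljgsnlj'

i=2: add w[2]='n' → 'n'
i=5: add w[0]='l' → 'nl'
i=8: add w[3]='j' → 'nlj'
i=11: add w[1]='g' → 'nljg'
i=14: add w[4]='s' → 'nljgs'
i=17: add w[2]='n' → 'nljgsn'
i=20: add w[0]='l' → 'nljgsnl'
i=23: add w[3]='j' → 'nljgsnlj'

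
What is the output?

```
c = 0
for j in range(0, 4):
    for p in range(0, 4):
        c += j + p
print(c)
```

j=0,p=0: c = 0+0 = 0
j=0,p=1: c = 0+1 = 1
j=0,p=2: c = 1+2 = 3
j=0,p=3: c = 3+3 = 6
j=1,p=0: c = 6+1 = 7
j=1,p=1: c = 7+2 = 9
j=1,p=2: c = 9+3 = 12
j=1,p=3: c = 12+4 = 16
j=2,p=0: c = 16+2 = 18
j=2,p=1: c = 18+3 = 21
j=2,p=2: c = 21+4 = 25
j=2,p=3: c = 25+5 = 30
j=3,p=0: c = 30+3 = 33
j=3,p=1: c = 33+4 = 37
j=3,p=2: c = 37+5 = 42
j=3,p=3: c = 42+6 = 48

48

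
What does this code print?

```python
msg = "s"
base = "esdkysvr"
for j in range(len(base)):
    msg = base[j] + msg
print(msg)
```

rvsykdses

j=0: prepend 'e' → 'es'
j=1: prepend 's' → 'ses'
j=2: prepend 'd' → 'dses'
j=3: prepend 'k' → 'kdses'
j=4: prepend 'y' → 'ykdses'
j=5: prepend 's' → 'sykdses'
j=6: prepend 'v' → 'vsykdses'
j=7: prepend 'r' → 'rvsykdses'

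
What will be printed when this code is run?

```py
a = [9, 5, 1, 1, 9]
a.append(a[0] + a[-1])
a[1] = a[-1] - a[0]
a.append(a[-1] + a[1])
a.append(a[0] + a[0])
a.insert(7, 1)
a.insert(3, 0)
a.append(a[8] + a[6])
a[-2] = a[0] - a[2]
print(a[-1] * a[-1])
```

append a[0]+a[-1] = 9+9 = 18 → [9, 5, 1, 1, 9, 18]
a[1] = a[-1]-a[0] = 18-9 = 9 → [9, 9, 1, 1, 9, 18]
append a[-1]+a[1] = 18+9 = 27 → [9, 9, 1, 1, 9, 18, 27]
append a[0]+a[0] = 9+9 = 18 → [9, 9, 1, 1, 9, 18, 27, 18]
insert 1 at 7 → [9, 9, 1, 1, 9, 18, 27, 1, 18]
insert 0 at 3 → [9, 9, 1, 0, 1, 9, 18, 27, 1, 18]
append a[8]+a[6] = 1+18 = 19 → [9, 9, 1, 0, 1, 9, 18, 27, 1, 18, 19]
a[-2] = a[0]-a[2] = 9-1 = 8 → [9, 9, 1, 0, 1, 9, 18, 27, 1, 8, 19]
a[-1]*a[-1] = 19*19 = 361

361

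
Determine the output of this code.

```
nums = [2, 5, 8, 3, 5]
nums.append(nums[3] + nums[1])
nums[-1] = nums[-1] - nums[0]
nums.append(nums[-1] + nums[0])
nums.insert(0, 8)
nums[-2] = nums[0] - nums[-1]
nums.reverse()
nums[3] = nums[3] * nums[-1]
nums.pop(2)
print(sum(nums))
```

append nums[3]+nums[1] = 3+5 = 8 → [2, 5, 8, 3, 5, 8]
nums[-1] = nums[-1]-nums[0] = 8-2 = 6 → [2, 5, 8, 3, 5, 6]
append nums[-1]+nums[0] = 6+2 = 8 → [2, 5, 8, 3, 5, 6, 8]
insert 8 at 0 → [8, 2, 5, 8, 3, 5, 6, 8]
nums[-2] = nums[0]-nums[-1] = 8-8 = 0 → [8, 2, 5, 8, 3, 5, 0, 8]
reverse → [8, 0, 5, 3, 8, 5, 2, 8]
nums[3] = nums[3]*nums[-1] = 3*8 = 24 → [8, 0, 5, 24, 8, 5, 2, 8]
pop(2) removes 5 → [8, 0, 24, 8, 5, 2, 8]
sum = 55

55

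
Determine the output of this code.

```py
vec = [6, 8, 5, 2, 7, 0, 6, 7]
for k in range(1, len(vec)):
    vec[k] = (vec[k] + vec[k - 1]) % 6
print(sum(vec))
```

29

k=1: vec[1] = (8+6)%6 = 2 → [6, 2, 5, 2, 7, 0, 6, 7]
k=2: vec[2] = (5+2)%6 = 1 → [6, 2, 1, 2, 7, 0, 6, 7]
k=3: vec[3] = (2+1)%6 = 3 → [6, 2, 1, 3, 7, 0, 6, 7]
k=4: vec[4] = (7+3)%6 = 4 → [6, 2, 1, 3, 4, 0, 6, 7]
k=5: vec[5] = (0+4)%6 = 4 → [6, 2, 1, 3, 4, 4, 6, 7]
k=6: vec[6] = (6+4)%6 = 4 → [6, 2, 1, 3, 4, 4, 4, 7]
k=7: vec[7] = (7+4)%6 = 5 → [6, 2, 1, 3, 4, 4, 4, 5]
sum = 29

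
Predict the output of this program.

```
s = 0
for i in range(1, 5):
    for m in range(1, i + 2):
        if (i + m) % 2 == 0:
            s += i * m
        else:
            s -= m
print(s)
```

i=1,m=1: even sum, s = 0+1 = 1
i=1,m=2: odd sum, s = 1-2 = -1
i=2,m=1: odd sum, s = (-1)-1 = -2
i=2,m=2: even sum, s = (-2)+4 = 2
i=2,m=3: odd sum, s = 2-3 = -1
i=3,m=1: even sum, s = (-1)+3 = 2
i=3,m=2: odd sum, s = 2-2 = 0
i=3,m=3: even sum, s = 0+9 = 9
i=3,m=4: odd sum, s = 9-4 = 5
i=4,m=1: odd sum, s = 5-1 = 4
i=4,m=2: even sum, s = 4+8 = 12
i=4,m=3: odd sum, s = 12-3 = 9
i=4,m=4: even sum, s = 9+16 = 25
i=4,m=5: odd sum, s = 25-5 = 20

20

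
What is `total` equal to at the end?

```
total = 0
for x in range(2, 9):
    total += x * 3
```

x=2: total = 0+2*3 = 6
x=3: total = 6+3*3 = 15
x=4: total = 15+4*3 = 27
x=5: total = 27+5*3 = 42
x=6: total = 42+6*3 = 60
x=7: total = 60+7*3 = 81
x=8: total = 81+8*3 = 105

105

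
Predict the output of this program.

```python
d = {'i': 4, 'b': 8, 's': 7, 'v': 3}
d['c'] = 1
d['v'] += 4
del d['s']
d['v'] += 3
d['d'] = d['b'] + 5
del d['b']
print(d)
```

{'i': 4, 'v': 10, 'c': 1, 'd': 13}

d['c'] = 1 → {'i': 4, 'b': 8, 's': 7, 'v': 3, 'c': 1}
d['v'] = 3+4 = 7 → {'i': 4, 'b': 8, 's': 7, 'v': 7, 'c': 1}
del 's' → {'i': 4, 'b': 8, 'v': 7, 'c': 1}
d['v'] = 7+3 = 10 → {'i': 4, 'b': 8, 'v': 10, 'c': 1}
d['d'] = d['b']+5 = 13 → {'i': 4, 'b': 8, 'v': 10, 'c': 1, 'd': 13}
del 'b' → {'i': 4, 'v': 10, 'c': 1, 'd': 13}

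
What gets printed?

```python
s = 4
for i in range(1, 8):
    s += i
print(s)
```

32

i=1: s = 4+1 = 5
i=2: s = 5+2 = 7
i=3: s = 7+3 = 10
i=4: s = 10+4 = 14
i=5: s = 14+5 = 19
i=6: s = 19+6 = 25
i=7: s = 25+7 = 32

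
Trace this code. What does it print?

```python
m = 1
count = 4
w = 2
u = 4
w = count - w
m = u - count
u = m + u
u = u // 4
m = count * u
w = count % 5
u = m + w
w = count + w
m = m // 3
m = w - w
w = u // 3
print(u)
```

w = 4-2 = 2
m = 4-4 = 0
u = 0+4 = 4
u = 4//4 = 1
m = 4*1 = 4
w = 4%5 = 4
u = 4+4 = 8
w = 4+4 = 8
m = 4//3 = 1
m = 8-8 = 0
w = 8//3 = 2

8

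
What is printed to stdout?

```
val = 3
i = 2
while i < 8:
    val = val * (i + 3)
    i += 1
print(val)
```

453600

i=2: val = 3*5 = 15
i=3: val = 15*6 = 90
i=4: val = 90*7 = 630
i=5: val = 630*8 = 5040
i=6: val = 5040*9 = 45360
i=7: val = 45360*10 = 453600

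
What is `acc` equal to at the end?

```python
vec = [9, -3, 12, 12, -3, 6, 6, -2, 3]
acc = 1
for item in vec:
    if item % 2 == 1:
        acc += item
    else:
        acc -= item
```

-27

item=9: odd, acc = 1+9 = 10
item=-3: odd, acc = 10+(-3) = 7
item=12: not odd, acc = 7-12 = -5
item=12: not odd, acc = (-5)-12 = -17
item=-3: odd, acc = (-17)+(-3) = -20
item=6: not odd, acc = (-20)-6 = -26
item=6: not odd, acc = (-26)-6 = -32
item=-2: not odd, acc = (-32)-(-2) = -30
item=3: odd, acc = (-30)+3 = -27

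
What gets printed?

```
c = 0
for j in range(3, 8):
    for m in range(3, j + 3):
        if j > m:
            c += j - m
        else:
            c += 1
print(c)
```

35

j=3,m=3: not 3>3, c = 0+1 = 1
j=3,m=4: not 3>4, c = 1+1 = 2
j=3,m=5: not 3>5, c = 2+1 = 3
j=4,m=3: 4>3, c = 3+1 = 4
j=4,m=4: not 4>4, c = 4+1 = 5
j=4,m=5: not 4>5, c = 5+1 = 6
j=4,m=6: not 4>6, c = 6+1 = 7
j=5,m=3: 5>3, c = 7+2 = 9
j=5,m=4: 5>4, c = 9+1 = 10
j=5,m=5: not 5>5, c = 10+1 = 11
j=5,m=6: not 5>6, c = 11+1 = 12
j=5,m=7: not 5>7, c = 12+1 = 13
j=6,m=3: 6>3, c = 13+3 = 16
j=6,m=4: 6>4, c = 16+2 = 18
j=6,m=5: 6>5, c = 18+1 = 19
j=6,m=6: not 6>6, c = 19+1 = 20
j=6,m=7: not 6>7, c = 20+1 = 21
j=6,m=8: not 6>8, c = 21+1 = 22
j=7,m=3: 7>3, c = 22+4 = 26
j=7,m=4: 7>4, c = 26+3 = 29
j=7,m=5: 7>5, c = 29+2 = 31
j=7,m=6: 7>6, c = 31+1 = 32
j=7,m=7: not 7>7, c = 32+1 = 33
j=7,m=8: not 7>8, c = 33+1 = 34
j=7,m=9: not 7>9, c = 34+1 = 35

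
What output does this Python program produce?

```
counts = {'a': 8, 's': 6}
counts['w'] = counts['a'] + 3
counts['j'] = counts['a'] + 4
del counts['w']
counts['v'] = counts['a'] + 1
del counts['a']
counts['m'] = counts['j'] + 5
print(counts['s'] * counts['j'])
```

72

counts['w'] = counts['a']+3 = 11 → {'a': 8, 's': 6, 'w': 11}
counts['j'] = counts['a']+4 = 12 → {'a': 8, 's': 6, 'w': 11, 'j': 12}
del 'w' → {'a': 8, 's': 6, 'j': 12}
counts['v'] = counts['a']+1 = 9 → {'a': 8, 's': 6, 'j': 12, 'v': 9}
del 'a' → {'s': 6, 'j': 12, 'v': 9}
counts['m'] = counts['j']+5 = 17 → {'s': 6, 'j': 12, 'v': 9, 'm': 17}
counts['s']*counts['j'] = 6*12 = 72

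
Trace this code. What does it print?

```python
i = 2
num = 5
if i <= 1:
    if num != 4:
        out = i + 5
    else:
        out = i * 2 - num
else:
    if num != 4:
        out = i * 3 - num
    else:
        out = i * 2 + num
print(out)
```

i=2, num=5
i <= 1 is False; num != 4 is True
→ out = i * 3 - num = 1

1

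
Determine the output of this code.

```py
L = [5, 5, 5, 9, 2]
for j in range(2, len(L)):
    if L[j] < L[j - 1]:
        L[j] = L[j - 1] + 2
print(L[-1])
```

j=2: 5>=5, unchanged → [5, 5, 5, 9, 2]
j=3: 9>=5, unchanged → [5, 5, 5, 9, 2]
j=4: 2<9, L[4] = 9+2 = 11 → [5, 5, 5, 9, 11]

11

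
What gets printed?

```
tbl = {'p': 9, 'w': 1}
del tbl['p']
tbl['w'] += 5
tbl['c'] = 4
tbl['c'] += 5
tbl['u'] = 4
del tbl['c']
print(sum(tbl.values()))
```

del 'p' → {'w': 1}
tbl['w'] = 1+5 = 6 → {'w': 6}
tbl['c'] = 4 → {'w': 6, 'c': 4}
tbl['c'] = 4+5 = 9 → {'w': 6, 'c': 9}
tbl['u'] = 4 → {'w': 6, 'c': 9, 'u': 4}
del 'c' → {'w': 6, 'u': 4}
sum of values = 10

10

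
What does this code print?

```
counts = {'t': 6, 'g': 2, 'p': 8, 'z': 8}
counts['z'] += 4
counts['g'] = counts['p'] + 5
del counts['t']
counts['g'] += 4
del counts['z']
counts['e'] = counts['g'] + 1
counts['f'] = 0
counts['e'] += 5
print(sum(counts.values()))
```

48

counts['z'] = 8+4 = 12 → {'t': 6, 'g': 2, 'p': 8, 'z': 12}
counts['g'] = counts['p']+5 = 13 → {'t': 6, 'g': 13, 'p': 8, 'z': 12}
del 't' → {'g': 13, 'p': 8, 'z': 12}
counts['g'] = 13+4 = 17 → {'g': 17, 'p': 8, 'z': 12}
del 'z' → {'g': 17, 'p': 8}
counts['e'] = counts['g']+1 = 18 → {'g': 17, 'p': 8, 'e': 18}
counts['f'] = 0 → {'g': 17, 'p': 8, 'e': 18, 'f': 0}
counts['e'] = 18+5 = 23 → {'g': 17, 'p': 8, 'e': 23, 'f': 0}
sum of values = 48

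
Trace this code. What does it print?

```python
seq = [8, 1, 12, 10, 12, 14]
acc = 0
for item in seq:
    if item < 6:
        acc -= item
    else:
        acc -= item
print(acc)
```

item=8: not <6, acc = 0-8 = -8
item=1: <6, acc = (-8)-1 = -9
item=12: not <6, acc = (-9)-12 = -21
item=10: not <6, acc = (-21)-10 = -31
item=12: not <6, acc = (-31)-12 = -43
item=14: not <6, acc = (-43)-14 = -57

-57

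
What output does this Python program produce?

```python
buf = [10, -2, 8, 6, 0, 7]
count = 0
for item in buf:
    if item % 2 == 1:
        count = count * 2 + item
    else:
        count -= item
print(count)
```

item=10: not odd, count = 0-10 = -10
item=-2: not odd, count = (-10)-(-2) = -8
item=8: not odd, count = (-8)-8 = -16
item=6: not odd, count = (-16)-6 = -22
item=0: not odd, count = (-22)-0 = -22
item=7: odd, count = (-22)*2+7 = -37

-37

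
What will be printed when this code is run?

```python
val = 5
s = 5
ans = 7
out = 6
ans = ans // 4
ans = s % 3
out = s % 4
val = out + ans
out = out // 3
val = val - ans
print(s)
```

5

ans = 7//4 = 1
ans = 5%3 = 2
out = 5%4 = 1
val = 1+2 = 3
out = 1//3 = 0
val = 3-2 = 1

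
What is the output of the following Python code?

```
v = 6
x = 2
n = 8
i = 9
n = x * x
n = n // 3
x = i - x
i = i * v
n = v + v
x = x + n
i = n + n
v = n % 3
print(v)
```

0

n = 2*2 = 4
n = 4//3 = 1
x = 9-2 = 7
i = 9*6 = 54
n = 6+6 = 12
x = 7+12 = 19
i = 12+12 = 24
v = 12%3 = 0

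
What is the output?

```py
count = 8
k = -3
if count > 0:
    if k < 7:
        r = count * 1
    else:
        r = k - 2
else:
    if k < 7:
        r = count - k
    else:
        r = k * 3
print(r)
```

count=8, k=-3
count > 0 is True; k < 7 is True
→ r = count * 1 = 8

8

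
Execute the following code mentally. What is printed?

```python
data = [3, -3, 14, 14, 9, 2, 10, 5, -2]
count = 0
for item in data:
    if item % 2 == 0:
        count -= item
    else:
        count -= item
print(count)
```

item=3: not even, count = 0-3 = -3
item=-3: not even, count = (-3)-(-3) = 0
item=14: even, count = 0-14 = -14
item=14: even, count = (-14)-14 = -28
item=9: not even, count = (-28)-9 = -37
item=2: even, count = (-37)-2 = -39
item=10: even, count = (-39)-10 = -49
item=5: not even, count = (-49)-5 = -54
item=-2: even, count = (-54)-(-2) = -52

-52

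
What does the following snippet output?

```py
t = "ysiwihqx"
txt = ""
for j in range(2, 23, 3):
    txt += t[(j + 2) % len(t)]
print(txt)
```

j=2: add t[4]='i' → 'i'
j=5: add t[7]='x' → 'ix'
j=8: add t[2]='i' → 'ixi'
j=11: add t[5]='h' → 'ixih'
j=14: add t[0]='y' → 'ixihy'
j=17: add t[3]='w' → 'ixihyw'
j=20: add t[6]='q' → 'ixihywq'

ixihywq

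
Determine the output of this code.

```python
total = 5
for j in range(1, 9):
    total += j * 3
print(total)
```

113

j=1: total = 5+1*3 = 8
j=2: total = 8+2*3 = 14
j=3: total = 14+3*3 = 23
j=4: total = 23+4*3 = 35
j=5: total = 35+5*3 = 50
j=6: total = 50+6*3 = 68
j=7: total = 68+7*3 = 89
j=8: total = 89+8*3 = 113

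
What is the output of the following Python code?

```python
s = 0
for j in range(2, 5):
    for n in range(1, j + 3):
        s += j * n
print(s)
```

j=2,n=1: s = 0+2 = 2
j=2,n=2: s = 2+4 = 6
j=2,n=3: s = 6+6 = 12
j=2,n=4: s = 12+8 = 20
j=3,n=1: s = 20+3 = 23
j=3,n=2: s = 23+6 = 29
j=3,n=3: s = 29+9 = 38
j=3,n=4: s = 38+12 = 50
j=3,n=5: s = 50+15 = 65
j=4,n=1: s = 65+4 = 69
j=4,n=2: s = 69+8 = 77
j=4,n=3: s = 77+12 = 89
j=4,n=4: s = 89+16 = 105
j=4,n=5: s = 105+20 = 125
j=4,n=6: s = 125+24 = 149

149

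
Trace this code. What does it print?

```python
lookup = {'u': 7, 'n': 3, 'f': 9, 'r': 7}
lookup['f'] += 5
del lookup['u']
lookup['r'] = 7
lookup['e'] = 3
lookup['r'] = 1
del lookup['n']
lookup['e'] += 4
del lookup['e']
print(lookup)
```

{'f': 14, 'r': 1}

lookup['f'] = 9+5 = 14 → {'u': 7, 'n': 3, 'f': 14, 'r': 7}
del 'u' → {'n': 3, 'f': 14, 'r': 7}
lookup['r'] = 7 → {'n': 3, 'f': 14, 'r': 7}
lookup['e'] = 3 → {'n': 3, 'f': 14, 'r': 7, 'e': 3}
lookup['r'] = 1 → {'n': 3, 'f': 14, 'r': 1, 'e': 3}
del 'n' → {'f': 14, 'r': 1, 'e': 3}
lookup['e'] = 3+4 = 7 → {'f': 14, 'r': 1, 'e': 7}
del 'e' → {'f': 14, 'r': 1}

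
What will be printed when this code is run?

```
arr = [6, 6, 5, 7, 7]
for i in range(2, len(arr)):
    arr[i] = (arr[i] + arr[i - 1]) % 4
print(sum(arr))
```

i=2: arr[2] = (5+6)%4 = 3 → [6, 6, 3, 7, 7]
i=3: arr[3] = (7+3)%4 = 2 → [6, 6, 3, 2, 7]
i=4: arr[4] = (7+2)%4 = 1 → [6, 6, 3, 2, 1]
sum = 18

18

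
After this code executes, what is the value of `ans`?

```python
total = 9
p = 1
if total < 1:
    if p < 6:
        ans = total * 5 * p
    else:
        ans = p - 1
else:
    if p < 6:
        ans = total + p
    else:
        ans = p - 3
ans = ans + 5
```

15

total=9, p=1
total < 1 is False; p < 6 is True
→ ans = total + p = 10
ans = 10+5 = 15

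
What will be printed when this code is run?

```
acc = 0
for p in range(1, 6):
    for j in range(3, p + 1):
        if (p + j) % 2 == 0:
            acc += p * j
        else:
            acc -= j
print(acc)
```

58

p=3,j=3: even sum, acc = 0+9 = 9
p=4,j=3: odd sum, acc = 9-3 = 6
p=4,j=4: even sum, acc = 6+16 = 22
p=5,j=3: even sum, acc = 22+15 = 37
p=5,j=4: odd sum, acc = 37-4 = 33
p=5,j=5: even sum, acc = 33+25 = 58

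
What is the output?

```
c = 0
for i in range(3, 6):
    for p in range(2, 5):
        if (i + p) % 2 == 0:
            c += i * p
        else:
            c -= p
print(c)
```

i=3,p=2: odd sum, c = 0-2 = -2
i=3,p=3: even sum, c = (-2)+9 = 7
i=3,p=4: odd sum, c = 7-4 = 3
i=4,p=2: even sum, c = 3+8 = 11
i=4,p=3: odd sum, c = 11-3 = 8
i=4,p=4: even sum, c = 8+16 = 24
i=5,p=2: odd sum, c = 24-2 = 22
i=5,p=3: even sum, c = 22+15 = 37
i=5,p=4: odd sum, c = 37-4 = 33

33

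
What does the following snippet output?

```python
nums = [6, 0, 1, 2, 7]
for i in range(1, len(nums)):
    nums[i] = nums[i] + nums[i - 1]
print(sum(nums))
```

44

i=1: nums[1] = 0+6 = 6 → [6, 6, 1, 2, 7]
i=2: nums[2] = 1+6 = 7 → [6, 6, 7, 2, 7]
i=3: nums[3] = 2+7 = 9 → [6, 6, 7, 9, 7]
i=4: nums[4] = 7+9 = 16 → [6, 6, 7, 9, 16]
sum = 44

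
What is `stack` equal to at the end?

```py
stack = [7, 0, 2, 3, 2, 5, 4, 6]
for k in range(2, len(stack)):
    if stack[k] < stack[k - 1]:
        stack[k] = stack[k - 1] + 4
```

k=2: 2>=0, unchanged → [7, 0, 2, 3, 2, 5, 4, 6]
k=3: 3>=2, unchanged → [7, 0, 2, 3, 2, 5, 4, 6]
k=4: 2<3, stack[4] = 3+4 = 7 → [7, 0, 2, 3, 7, 5, 4, 6]
k=5: 5<7, stack[5] = 7+4 = 11 → [7, 0, 2, 3, 7, 11, 4, 6]
k=6: 4<11, stack[6] = 11+4 = 15 → [7, 0, 2, 3, 7, 11, 15, 6]
k=7: 6<15, stack[7] = 15+4 = 19 → [7, 0, 2, 3, 7, 11, 15, 19]

[7, 0, 2, 3, 7, 11, 15, 19]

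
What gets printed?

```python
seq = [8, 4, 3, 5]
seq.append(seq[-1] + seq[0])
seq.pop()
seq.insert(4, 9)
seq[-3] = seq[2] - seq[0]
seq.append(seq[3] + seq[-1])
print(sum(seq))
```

35

append seq[-1]+seq[0] = 5+8 = 13 → [8, 4, 3, 5, 13]
pop() removes 13 → [8, 4, 3, 5]
insert 9 at 4 → [8, 4, 3, 5, 9]
seq[-3] = seq[2]-seq[0] = 3-8 = -5 → [8, 4, -5, 5, 9]
append seq[3]+seq[-1] = 5+9 = 14 → [8, 4, -5, 5, 9, 14]
sum = 35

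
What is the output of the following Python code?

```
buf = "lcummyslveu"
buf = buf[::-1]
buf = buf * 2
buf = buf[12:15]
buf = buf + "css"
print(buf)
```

evlcss

reverse → 'uevlsymmucl'
repeat ×2 → 'uevlsymmucluevlsymmucl'
slice [12:15] → 'evl'
+ 'css' → 'evlcss'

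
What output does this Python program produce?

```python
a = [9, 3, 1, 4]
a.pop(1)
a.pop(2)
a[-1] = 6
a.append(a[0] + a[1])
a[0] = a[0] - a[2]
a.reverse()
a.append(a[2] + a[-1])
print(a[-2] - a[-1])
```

6

pop(1) removes 3 → [9, 1, 4]
pop(2) removes 4 → [9, 1]
a[-1] = 6 → [9, 6]
append a[0]+a[1] = 9+6 = 15 → [9, 6, 15]
a[0] = a[0]-a[2] = 9-15 = -6 → [-6, 6, 15]
reverse → [15, 6, -6]
append a[2]+a[-1] = (-6)+(-6) = -12 → [15, 6, -6, -12]
a[-2]-a[-1] = (-6)-(-12) = 6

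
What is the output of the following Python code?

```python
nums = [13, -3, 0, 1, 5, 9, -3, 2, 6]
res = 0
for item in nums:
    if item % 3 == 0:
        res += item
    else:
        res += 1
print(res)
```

13

item=13: not %3==0, res = 0+1 = 1
item=-3: %3==0, res = 1+(-3) = -2
item=0: %3==0, res = (-2)+0 = -2
item=1: not %3==0, res = (-2)+1 = -1
item=5: not %3==0, res = (-1)+1 = 0
item=9: %3==0, res = 0+9 = 9
item=-3: %3==0, res = 9+(-3) = 6
item=2: not %3==0, res = 6+1 = 7
item=6: %3==0, res = 7+6 = 13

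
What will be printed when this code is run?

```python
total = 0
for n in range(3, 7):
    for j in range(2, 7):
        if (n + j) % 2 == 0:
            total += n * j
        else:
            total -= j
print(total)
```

144

n=3,j=2: odd sum, total = 0-2 = -2
n=3,j=3: even sum, total = (-2)+9 = 7
n=3,j=4: odd sum, total = 7-4 = 3
n=3,j=5: even sum, total = 3+15 = 18
n=3,j=6: odd sum, total = 18-6 = 12
n=4,j=2: even sum, total = 12+8 = 20
n=4,j=3: odd sum, total = 20-3 = 17
n=4,j=4: even sum, total = 17+16 = 33
n=4,j=5: odd sum, total = 33-5 = 28
n=4,j=6: even sum, total = 28+24 = 52
n=5,j=2: odd sum, total = 52-2 = 50
n=5,j=3: even sum, total = 50+15 = 65
n=5,j=4: odd sum, total = 65-4 = 61
n=5,j=5: even sum, total = 61+25 = 86
n=5,j=6: odd sum, total = 86-6 = 80
n=6,j=2: even sum, total = 80+12 = 92
n=6,j=3: odd sum, total = 92-3 = 89
n=6,j=4: even sum, total = 89+24 = 113
n=6,j=5: odd sum, total = 113-5 = 108
n=6,j=6: even sum, total = 108+36 = 144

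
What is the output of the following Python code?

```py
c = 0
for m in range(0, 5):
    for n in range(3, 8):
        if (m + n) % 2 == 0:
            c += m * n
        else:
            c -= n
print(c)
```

55

m=0,n=3: odd sum, c = 0-3 = -3
m=0,n=4: even sum, c = (-3)+0 = -3
m=0,n=5: odd sum, c = (-3)-5 = -8
m=0,n=6: even sum, c = (-8)+0 = -8
m=0,n=7: odd sum, c = (-8)-7 = -15
m=1,n=3: even sum, c = (-15)+3 = -12
m=1,n=4: odd sum, c = (-12)-4 = -16
m=1,n=5: even sum, c = (-16)+5 = -11
m=1,n=6: odd sum, c = (-11)-6 = -17
m=1,n=7: even sum, c = (-17)+7 = -10
m=2,n=3: odd sum, c = (-10)-3 = -13
m=2,n=4: even sum, c = (-13)+8 = -5
m=2,n=5: odd sum, c = (-5)-5 = -10
m=2,n=6: even sum, c = (-10)+12 = 2
m=2,n=7: odd sum, c = 2-7 = -5
m=3,n=3: even sum, c = (-5)+9 = 4
m=3,n=4: odd sum, c = 4-4 = 0
m=3,n=5: even sum, c = 0+15 = 15
m=3,n=6: odd sum, c = 15-6 = 9
m=3,n=7: even sum, c = 9+21 = 30
m=4,n=3: odd sum, c = 30-3 = 27
m=4,n=4: even sum, c = 27+16 = 43
m=4,n=5: odd sum, c = 43-5 = 38
m=4,n=6: even sum, c = 38+24 = 62
m=4,n=7: odd sum, c = 62-7 = 55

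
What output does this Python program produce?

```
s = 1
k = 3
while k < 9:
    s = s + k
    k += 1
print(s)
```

34

k=3: s = 1+3 = 4
k=4: s = 4+4 = 8
k=5: s = 8+5 = 13
k=6: s = 13+6 = 19
k=7: s = 19+7 = 26
k=8: s = 26+8 = 34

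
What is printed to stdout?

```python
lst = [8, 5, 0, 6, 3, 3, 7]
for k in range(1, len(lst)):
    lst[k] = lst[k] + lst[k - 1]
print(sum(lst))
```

k=1: lst[1] = 5+8 = 13 → [8, 13, 0, 6, 3, 3, 7]
k=2: lst[2] = 0+13 = 13 → [8, 13, 13, 6, 3, 3, 7]
k=3: lst[3] = 6+13 = 19 → [8, 13, 13, 19, 3, 3, 7]
k=4: lst[4] = 3+19 = 22 → [8, 13, 13, 19, 22, 3, 7]
k=5: lst[5] = 3+22 = 25 → [8, 13, 13, 19, 22, 25, 7]
k=6: lst[6] = 7+25 = 32 → [8, 13, 13, 19, 22, 25, 32]
sum = 132

132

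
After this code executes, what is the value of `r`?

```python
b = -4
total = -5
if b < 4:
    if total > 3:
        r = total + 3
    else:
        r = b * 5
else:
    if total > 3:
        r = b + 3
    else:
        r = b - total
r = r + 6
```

b=-4, total=-5
b < 4 is True; total > 3 is False
→ r = b * 5 = -20
r = (-20)+6 = -14

-14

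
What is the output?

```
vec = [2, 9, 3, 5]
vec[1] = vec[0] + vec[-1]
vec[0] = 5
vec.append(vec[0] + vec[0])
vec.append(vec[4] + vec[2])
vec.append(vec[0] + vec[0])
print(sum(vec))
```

vec[1] = vec[0]+vec[-1] = 2+5 = 7 → [2, 7, 3, 5]
vec[0] = 5 → [5, 7, 3, 5]
append vec[0]+vec[0] = 5+5 = 10 → [5, 7, 3, 5, 10]
append vec[4]+vec[2] = 10+3 = 13 → [5, 7, 3, 5, 10, 13]
append vec[0]+vec[0] = 5+5 = 10 → [5, 7, 3, 5, 10, 13, 10]
sum = 53

53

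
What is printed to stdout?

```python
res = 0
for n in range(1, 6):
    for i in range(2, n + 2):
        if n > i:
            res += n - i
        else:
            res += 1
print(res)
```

n=1,i=2: not 1>2, res = 0+1 = 1
n=2,i=2: not 2>2, res = 1+1 = 2
n=2,i=3: not 2>3, res = 2+1 = 3
n=3,i=2: 3>2, res = 3+1 = 4
n=3,i=3: not 3>3, res = 4+1 = 5
n=3,i=4: not 3>4, res = 5+1 = 6
n=4,i=2: 4>2, res = 6+2 = 8
n=4,i=3: 4>3, res = 8+1 = 9
n=4,i=4: not 4>4, res = 9+1 = 10
n=4,i=5: not 4>5, res = 10+1 = 11
n=5,i=2: 5>2, res = 11+3 = 14
n=5,i=3: 5>3, res = 14+2 = 16
n=5,i=4: 5>4, res = 16+1 = 17
n=5,i=5: not 5>5, res = 17+1 = 18
n=5,i=6: not 5>6, res = 18+1 = 19

19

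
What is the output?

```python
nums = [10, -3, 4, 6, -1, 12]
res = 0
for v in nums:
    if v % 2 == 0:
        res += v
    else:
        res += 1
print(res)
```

v=10: even, res = 0+10 = 10
v=-3: not even, res = 10+1 = 11
v=4: even, res = 11+4 = 15
v=6: even, res = 15+6 = 21
v=-1: not even, res = 21+1 = 22
v=12: even, res = 22+12 = 34

34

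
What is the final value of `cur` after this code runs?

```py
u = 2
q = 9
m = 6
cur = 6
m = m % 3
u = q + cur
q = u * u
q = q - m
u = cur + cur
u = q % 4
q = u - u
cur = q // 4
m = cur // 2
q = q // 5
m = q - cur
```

0

m = 6%3 = 0
u = 9+6 = 15
q = 15*15 = 225
q = 225-0 = 225
u = 6+6 = 12
u = 225%4 = 1
q = 1-1 = 0
cur = 0//4 = 0
m = 0//2 = 0
q = 0//5 = 0
m = 0-0 = 0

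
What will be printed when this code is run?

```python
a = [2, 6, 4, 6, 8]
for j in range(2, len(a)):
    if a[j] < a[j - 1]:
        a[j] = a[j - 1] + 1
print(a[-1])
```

8

j=2: 4<6, a[2] = 6+1 = 7 → [2, 6, 7, 6, 8]
j=3: 6<7, a[3] = 7+1 = 8 → [2, 6, 7, 8, 8]
j=4: 8>=8, unchanged → [2, 6, 7, 8, 8]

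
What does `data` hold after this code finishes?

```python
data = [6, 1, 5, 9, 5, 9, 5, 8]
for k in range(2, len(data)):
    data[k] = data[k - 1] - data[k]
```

k=2: data[2] = 1-5 = -4 → [6, 1, -4, 9, 5, 9, 5, 8]
k=3: data[3] = (-4)-9 = -13 → [6, 1, -4, -13, 5, 9, 5, 8]
k=4: data[4] = (-13)-5 = -18 → [6, 1, -4, -13, -18, 9, 5, 8]
k=5: data[5] = (-18)-9 = -27 → [6, 1, -4, -13, -18, -27, 5, 8]
k=6: data[6] = (-27)-5 = -32 → [6, 1, -4, -13, -18, -27, -32, 8]
k=7: data[7] = (-32)-8 = -40 → [6, 1, -4, -13, -18, -27, -32, -40]

[6, 1, -4, -13, -18, -27, -32, -40]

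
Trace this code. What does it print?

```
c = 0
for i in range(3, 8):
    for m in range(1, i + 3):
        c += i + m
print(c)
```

330

i=3,m=1: c = 0+4 = 4
i=3,m=2: c = 4+5 = 9
i=3,m=3: c = 9+6 = 15
i=3,m=4: c = 15+7 = 22
i=3,m=5: c = 22+8 = 30
i=4,m=1: c = 30+5 = 35
i=4,m=2: c = 35+6 = 41
i=4,m=3: c = 41+7 = 48
i=4,m=4: c = 48+8 = 56
i=4,m=5: c = 56+9 = 65
i=4,m=6: c = 65+10 = 75
i=5,m=1: c = 75+6 = 81
i=5,m=2: c = 81+7 = 88
i=5,m=3: c = 88+8 = 96
i=5,m=4: c = 96+9 = 105
i=5,m=5: c = 105+10 = 115
i=5,m=6: c = 115+11 = 126
i=5,m=7: c = 126+12 = 138
i=6,m=1: c = 138+7 = 145
i=6,m=2: c = 145+8 = 153
i=6,m=3: c = 153+9 = 162
i=6,m=4: c = 162+10 = 172
i=6,m=5: c = 172+11 = 183
i=6,m=6: c = 183+12 = 195
i=6,m=7: c = 195+13 = 208
i=6,m=8: c = 208+14 = 222
i=7,m=1: c = 222+8 = 230
i=7,m=2: c = 230+9 = 239
i=7,m=3: c = 239+10 = 249
i=7,m=4: c = 249+11 = 260
i=7,m=5: c = 260+12 = 272
i=7,m=6: c = 272+13 = 285
i=7,m=7: c = 285+14 = 299
i=7,m=8: c = 299+15 = 314
i=7,m=9: c = 314+16 = 330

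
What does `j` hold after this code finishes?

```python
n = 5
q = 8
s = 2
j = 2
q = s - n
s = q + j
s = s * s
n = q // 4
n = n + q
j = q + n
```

q = 2-5 = -3
s = (-3)+2 = -1
s = (-1)*(-1) = 1
n = (-3)//4 = -1
n = (-1)+(-3) = -4
j = (-3)+(-4) = -7

-7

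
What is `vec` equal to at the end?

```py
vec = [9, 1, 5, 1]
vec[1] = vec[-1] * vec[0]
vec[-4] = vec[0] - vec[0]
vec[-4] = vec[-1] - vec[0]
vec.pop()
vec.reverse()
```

vec[1] = vec[-1]*vec[0] = 1*9 = 9 → [9, 9, 5, 1]
vec[-4] = vec[0]-vec[0] = 9-9 = 0 → [0, 9, 5, 1]
vec[-4] = vec[-1]-vec[0] = 1-0 = 1 → [1, 9, 5, 1]
pop() removes 1 → [1, 9, 5]
reverse → [5, 9, 1]

[5, 9, 1]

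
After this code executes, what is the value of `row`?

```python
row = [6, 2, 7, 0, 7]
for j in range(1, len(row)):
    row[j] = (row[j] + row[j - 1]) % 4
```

[6, 0, 3, 3, 2]

j=1: row[1] = (2+6)%4 = 0 → [6, 0, 7, 0, 7]
j=2: row[2] = (7+0)%4 = 3 → [6, 0, 3, 0, 7]
j=3: row[3] = (0+3)%4 = 3 → [6, 0, 3, 3, 7]
j=4: row[4] = (7+3)%4 = 2 → [6, 0, 3, 3, 2]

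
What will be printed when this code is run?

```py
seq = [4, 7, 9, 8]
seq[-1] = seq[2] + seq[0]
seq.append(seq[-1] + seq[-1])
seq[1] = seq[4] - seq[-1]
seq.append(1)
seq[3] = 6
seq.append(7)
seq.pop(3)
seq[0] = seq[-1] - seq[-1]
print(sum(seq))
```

seq[-1] = seq[2]+seq[0] = 9+4 = 13 → [4, 7, 9, 13]
append seq[-1]+seq[-1] = 13+13 = 26 → [4, 7, 9, 13, 26]
seq[1] = seq[4]-seq[-1] = 26-26 = 0 → [4, 0, 9, 13, 26]
append 1 → [4, 0, 9, 13, 26, 1]
seq[3] = 6 → [4, 0, 9, 6, 26, 1]
append 7 → [4, 0, 9, 6, 26, 1, 7]
pop(3) removes 6 → [4, 0, 9, 26, 1, 7]
seq[0] = seq[-1]-seq[-1] = 7-7 = 0 → [0, 0, 9, 26, 1, 7]
sum = 43

43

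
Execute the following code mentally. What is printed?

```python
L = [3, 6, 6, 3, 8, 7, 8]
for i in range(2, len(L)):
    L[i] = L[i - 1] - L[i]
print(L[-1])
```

i=2: L[2] = 6-6 = 0 → [3, 6, 0, 3, 8, 7, 8]
i=3: L[3] = 0-3 = -3 → [3, 6, 0, -3, 8, 7, 8]
i=4: L[4] = (-3)-8 = -11 → [3, 6, 0, -3, -11, 7, 8]
i=5: L[5] = (-11)-7 = -18 → [3, 6, 0, -3, -11, -18, 8]
i=6: L[6] = (-18)-8 = -26 → [3, 6, 0, -3, -11, -18, -26]

-26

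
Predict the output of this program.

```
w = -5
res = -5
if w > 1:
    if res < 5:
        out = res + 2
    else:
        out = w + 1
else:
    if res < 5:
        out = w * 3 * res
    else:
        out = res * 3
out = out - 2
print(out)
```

73

w=-5, res=-5
w > 1 is False; res < 5 is True
→ out = w * 3 * res = 75
out = 75-2 = 73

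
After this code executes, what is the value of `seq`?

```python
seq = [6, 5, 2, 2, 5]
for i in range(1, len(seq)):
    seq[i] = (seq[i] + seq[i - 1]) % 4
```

[6, 3, 1, 3, 0]

i=1: seq[1] = (5+6)%4 = 3 → [6, 3, 2, 2, 5]
i=2: seq[2] = (2+3)%4 = 1 → [6, 3, 1, 2, 5]
i=3: seq[3] = (2+1)%4 = 3 → [6, 3, 1, 3, 5]
i=4: seq[4] = (5+3)%4 = 0 → [6, 3, 1, 3, 0]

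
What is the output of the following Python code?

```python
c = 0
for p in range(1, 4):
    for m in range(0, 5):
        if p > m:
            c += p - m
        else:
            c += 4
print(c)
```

46

p=1,m=0: 1>0, c = 0+1 = 1
p=1,m=1: not 1>1, c = 1+4 = 5
p=1,m=2: not 1>2, c = 5+4 = 9
p=1,m=3: not 1>3, c = 9+4 = 13
p=1,m=4: not 1>4, c = 13+4 = 17
p=2,m=0: 2>0, c = 17+2 = 19
p=2,m=1: 2>1, c = 19+1 = 20
p=2,m=2: not 2>2, c = 20+4 = 24
p=2,m=3: not 2>3, c = 24+4 = 28
p=2,m=4: not 2>4, c = 28+4 = 32
p=3,m=0: 3>0, c = 32+3 = 35
p=3,m=1: 3>1, c = 35+2 = 37
p=3,m=2: 3>2, c = 37+1 = 38
p=3,m=3: not 3>3, c = 38+4 = 42
p=3,m=4: not 3>4, c = 42+4 = 46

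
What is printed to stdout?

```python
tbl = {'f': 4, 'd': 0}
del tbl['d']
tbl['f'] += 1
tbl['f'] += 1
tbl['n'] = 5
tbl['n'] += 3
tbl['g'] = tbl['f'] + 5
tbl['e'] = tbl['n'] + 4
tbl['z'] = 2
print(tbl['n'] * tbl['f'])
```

del 'd' → {'f': 4}
tbl['f'] = 4+1 = 5 → {'f': 5}
tbl['f'] = 5+1 = 6 → {'f': 6}
tbl['n'] = 5 → {'f': 6, 'n': 5}
tbl['n'] = 5+3 = 8 → {'f': 6, 'n': 8}
tbl['g'] = tbl['f']+5 = 11 → {'f': 6, 'n': 8, 'g': 11}
tbl['e'] = tbl['n']+4 = 12 → {'f': 6, 'n': 8, 'g': 11, 'e': 12}
tbl['z'] = 2 → {'f': 6, 'n': 8, 'g': 11, 'e': 12, 'z': 2}
tbl['n']*tbl['f'] = 8*6 = 48

48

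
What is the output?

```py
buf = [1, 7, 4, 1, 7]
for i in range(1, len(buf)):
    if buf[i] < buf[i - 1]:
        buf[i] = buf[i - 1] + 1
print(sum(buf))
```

i=1: 7>=1, unchanged → [1, 7, 4, 1, 7]
i=2: 4<7, buf[2] = 7+1 = 8 → [1, 7, 8, 1, 7]
i=3: 1<8, buf[3] = 8+1 = 9 → [1, 7, 8, 9, 7]
i=4: 7<9, buf[4] = 9+1 = 10 → [1, 7, 8, 9, 10]
sum = 35

35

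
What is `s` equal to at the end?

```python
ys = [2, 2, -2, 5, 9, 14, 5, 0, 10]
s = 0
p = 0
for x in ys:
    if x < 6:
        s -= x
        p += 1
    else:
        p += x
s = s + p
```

x=2: <6, s = 0-2 = -2; p=1
x=2: <6, s = (-2)-2 = -4; p=2
x=-2: <6, s = (-4)-(-2) = -2; p=3
x=5: <6, s = (-2)-5 = -7; p=4
x=9: not <6; p=13
x=14: not <6; p=27
x=5: <6, s = (-7)-5 = -12; p=28
x=0: <6, s = (-12)-0 = -12; p=29
x=10: not <6; p=39
s+p = (-12)+39 = 27

27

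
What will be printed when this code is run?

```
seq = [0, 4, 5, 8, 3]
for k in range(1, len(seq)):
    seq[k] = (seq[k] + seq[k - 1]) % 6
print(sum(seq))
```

k=1: seq[1] = (4+0)%6 = 4 → [0, 4, 5, 8, 3]
k=2: seq[2] = (5+4)%6 = 3 → [0, 4, 3, 8, 3]
k=3: seq[3] = (8+3)%6 = 5 → [0, 4, 3, 5, 3]
k=4: seq[4] = (3+5)%6 = 2 → [0, 4, 3, 5, 2]
sum = 14

14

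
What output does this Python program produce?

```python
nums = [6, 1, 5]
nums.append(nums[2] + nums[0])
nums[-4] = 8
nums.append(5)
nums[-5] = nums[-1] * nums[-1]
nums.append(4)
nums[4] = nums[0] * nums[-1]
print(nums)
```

append nums[2]+nums[0] = 5+6 = 11 → [6, 1, 5, 11]
nums[-4] = 8 → [8, 1, 5, 11]
append 5 → [8, 1, 5, 11, 5]
nums[-5] = nums[-1]*nums[-1] = 5*5 = 25 → [25, 1, 5, 11, 5]
append 4 → [25, 1, 5, 11, 5, 4]
nums[4] = nums[0]*nums[-1] = 25*4 = 100 → [25, 1, 5, 11, 100, 4]

[25, 1, 5, 11, 100, 4]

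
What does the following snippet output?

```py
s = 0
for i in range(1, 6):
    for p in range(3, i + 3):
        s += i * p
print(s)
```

250

i=1,p=3: s = 0+3 = 3
i=2,p=3: s = 3+6 = 9
i=2,p=4: s = 9+8 = 17
i=3,p=3: s = 17+9 = 26
i=3,p=4: s = 26+12 = 38
i=3,p=5: s = 38+15 = 53
i=4,p=3: s = 53+12 = 65
i=4,p=4: s = 65+16 = 81
i=4,p=5: s = 81+20 = 101
i=4,p=6: s = 101+24 = 125
i=5,p=3: s = 125+15 = 140
i=5,p=4: s = 140+20 = 160
i=5,p=5: s = 160+25 = 185
i=5,p=6: s = 185+30 = 215
i=5,p=7: s = 215+35 = 250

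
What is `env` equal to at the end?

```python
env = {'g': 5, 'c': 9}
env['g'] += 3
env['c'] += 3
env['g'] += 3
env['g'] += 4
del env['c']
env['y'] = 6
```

{'g': 15, 'y': 6}

env['g'] = 5+3 = 8 → {'g': 8, 'c': 9}
env['c'] = 9+3 = 12 → {'g': 8, 'c': 12}
env['g'] = 8+3 = 11 → {'g': 11, 'c': 12}
env['g'] = 11+4 = 15 → {'g': 15, 'c': 12}
del 'c' → {'g': 15}
env['y'] = 6 → {'g': 15, 'y': 6}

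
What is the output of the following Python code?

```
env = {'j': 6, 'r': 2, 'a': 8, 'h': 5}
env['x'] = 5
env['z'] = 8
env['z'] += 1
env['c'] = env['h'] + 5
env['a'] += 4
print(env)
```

env['x'] = 5 → {'j': 6, 'r': 2, 'a': 8, 'h': 5, 'x': 5}
env['z'] = 8 → {'j': 6, 'r': 2, 'a': 8, 'h': 5, 'x': 5, 'z': 8}
env['z'] = 8+1 = 9 → {'j': 6, 'r': 2, 'a': 8, 'h': 5, 'x': 5, 'z': 9}
env['c'] = env['h']+5 = 10 → {'j': 6, 'r': 2, 'a': 8, 'h': 5, 'x': 5, 'z': 9, 'c': 10}
env['a'] = 8+4 = 12 → {'j': 6, 'r': 2, 'a': 12, 'h': 5, 'x': 5, 'z': 9, 'c': 10}

{'j': 6, 'r': 2, 'a': 12, 'h': 5, 'x': 5, 'z': 9, 'c': 10}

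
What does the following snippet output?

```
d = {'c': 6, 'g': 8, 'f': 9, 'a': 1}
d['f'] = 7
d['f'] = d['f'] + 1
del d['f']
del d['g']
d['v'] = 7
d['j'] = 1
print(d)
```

{'c': 6, 'a': 1, 'v': 7, 'j': 1}

d['f'] = 7 → {'c': 6, 'g': 8, 'f': 7, 'a': 1}
d['f'] = d['f']+1 = 8 → {'c': 6, 'g': 8, 'f': 8, 'a': 1}
del 'f' → {'c': 6, 'g': 8, 'a': 1}
del 'g' → {'c': 6, 'a': 1}
d['v'] = 7 → {'c': 6, 'a': 1, 'v': 7}
d['j'] = 1 → {'c': 6, 'a': 1, 'v': 7, 'j': 1}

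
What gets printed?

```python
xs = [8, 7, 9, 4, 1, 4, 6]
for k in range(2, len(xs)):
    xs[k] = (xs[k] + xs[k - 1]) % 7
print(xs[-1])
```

3

k=2: xs[2] = (9+7)%7 = 2 → [8, 7, 2, 4, 1, 4, 6]
k=3: xs[3] = (4+2)%7 = 6 → [8, 7, 2, 6, 1, 4, 6]
k=4: xs[4] = (1+6)%7 = 0 → [8, 7, 2, 6, 0, 4, 6]
k=5: xs[5] = (4+0)%7 = 4 → [8, 7, 2, 6, 0, 4, 6]
k=6: xs[6] = (6+4)%7 = 3 → [8, 7, 2, 6, 0, 4, 3]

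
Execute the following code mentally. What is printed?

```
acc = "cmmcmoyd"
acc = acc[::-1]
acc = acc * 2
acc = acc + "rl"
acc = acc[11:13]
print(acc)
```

reverse → 'dyomcmmc'
repeat ×2 → 'dyomcmmcdyomcmmc'
+ 'rl' → 'dyomcmmcdyomcmmcrl'
slice [11:13] → 'mc'

mc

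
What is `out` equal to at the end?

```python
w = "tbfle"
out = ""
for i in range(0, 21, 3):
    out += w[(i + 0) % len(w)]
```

'tlbeftl'

i=0: add w[0]='t' → 't'
i=3: add w[3]='l' → 'tl'
i=6: add w[1]='b' → 'tlb'
i=9: add w[4]='e' → 'tlbe'
i=12: add w[2]='f' → 'tlbef'
i=15: add w[0]='t' → 'tlbeft'
i=18: add w[3]='l' → 'tlbeftl'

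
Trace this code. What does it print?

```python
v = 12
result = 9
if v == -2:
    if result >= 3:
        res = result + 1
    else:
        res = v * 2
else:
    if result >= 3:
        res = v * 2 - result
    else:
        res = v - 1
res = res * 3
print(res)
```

v=12, result=9
v == -2 is False; result >= 3 is True
→ res = v * 2 - result = 15
res = 15*3 = 45

45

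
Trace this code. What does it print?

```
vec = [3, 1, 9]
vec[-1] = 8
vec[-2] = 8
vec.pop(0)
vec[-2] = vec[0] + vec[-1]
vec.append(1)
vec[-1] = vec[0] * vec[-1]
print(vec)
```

vec[-1] = 8 → [3, 1, 8]
vec[-2] = 8 → [3, 8, 8]
pop(0) removes 3 → [8, 8]
vec[-2] = vec[0]+vec[-1] = 8+8 = 16 → [16, 8]
append 1 → [16, 8, 1]
vec[-1] = vec[0]*vec[-1] = 16*1 = 16 → [16, 8, 16]

[16, 8, 16]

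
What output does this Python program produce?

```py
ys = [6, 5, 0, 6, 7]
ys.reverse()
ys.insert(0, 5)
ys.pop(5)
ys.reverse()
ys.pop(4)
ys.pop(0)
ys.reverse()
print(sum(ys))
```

13

reverse → [7, 6, 0, 5, 6]
insert 5 at 0 → [5, 7, 6, 0, 5, 6]
pop(5) removes 6 → [5, 7, 6, 0, 5]
reverse → [5, 0, 6, 7, 5]
pop(4) removes 5 → [5, 0, 6, 7]
pop(0) removes 5 → [0, 6, 7]
reverse → [7, 6, 0]
sum = 13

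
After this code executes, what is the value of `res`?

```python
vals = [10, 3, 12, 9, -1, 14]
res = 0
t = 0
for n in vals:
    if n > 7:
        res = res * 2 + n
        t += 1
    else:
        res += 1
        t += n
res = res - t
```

n=10: >7, res = 0*2+10 = 10; t=1
n=3: not >7, res = 10+1 = 11; t=4
n=12: >7, res = 11*2+12 = 34; t=5
n=9: >7, res = 34*2+9 = 77; t=6
n=-1: not >7, res = 77+1 = 78; t=5
n=14: >7, res = 78*2+14 = 170; t=6
res-t = 170-6 = 164

164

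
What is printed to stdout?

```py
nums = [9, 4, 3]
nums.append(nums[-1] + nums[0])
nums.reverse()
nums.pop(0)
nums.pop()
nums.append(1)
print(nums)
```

[3, 4, 1]

append nums[-1]+nums[0] = 3+9 = 12 → [9, 4, 3, 12]
reverse → [12, 3, 4, 9]
pop(0) removes 12 → [3, 4, 9]
pop() removes 9 → [3, 4]
append 1 → [3, 4, 1]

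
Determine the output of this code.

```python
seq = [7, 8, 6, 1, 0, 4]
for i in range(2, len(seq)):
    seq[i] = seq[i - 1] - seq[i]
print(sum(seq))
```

i=2: seq[2] = 8-6 = 2 → [7, 8, 2, 1, 0, 4]
i=3: seq[3] = 2-1 = 1 → [7, 8, 2, 1, 0, 4]
i=4: seq[4] = 1-0 = 1 → [7, 8, 2, 1, 1, 4]
i=5: seq[5] = 1-4 = -3 → [7, 8, 2, 1, 1, -3]
sum = 16

16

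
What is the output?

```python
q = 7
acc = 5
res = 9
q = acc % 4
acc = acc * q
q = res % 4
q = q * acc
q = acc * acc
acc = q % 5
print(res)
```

q = 5%4 = 1
acc = 5*1 = 5
q = 9%4 = 1
q = 1*5 = 5
q = 5*5 = 25
acc = 25%5 = 0

9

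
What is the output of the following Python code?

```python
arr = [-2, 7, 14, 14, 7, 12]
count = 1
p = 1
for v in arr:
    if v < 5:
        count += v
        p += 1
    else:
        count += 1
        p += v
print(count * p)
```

v=-2: <5, count = 1+(-2) = -1; p=2
v=7: not <5, count = (-1)+1 = 0; p=9
v=14: not <5, count = 0+1 = 1; p=23
v=14: not <5, count = 1+1 = 2; p=37
v=7: not <5, count = 2+1 = 3; p=44
v=12: not <5, count = 3+1 = 4; p=56
count*p = 4*56 = 224

224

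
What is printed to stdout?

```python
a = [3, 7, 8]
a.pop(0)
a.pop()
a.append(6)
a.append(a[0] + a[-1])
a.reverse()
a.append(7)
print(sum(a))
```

33

pop(0) removes 3 → [7, 8]
pop() removes 8 → [7]
append 6 → [7, 6]
append a[0]+a[-1] = 7+6 = 13 → [7, 6, 13]
reverse → [13, 6, 7]
append 7 → [13, 6, 7, 7]
sum = 33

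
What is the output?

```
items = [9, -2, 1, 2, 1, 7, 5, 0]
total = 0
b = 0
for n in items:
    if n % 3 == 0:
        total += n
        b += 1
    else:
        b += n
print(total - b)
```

-7

n=9: %3==0, total = 0+9 = 9; b=1
n=-2: not %3==0; b=-1
n=1: not %3==0; b=0
n=2: not %3==0; b=2
n=1: not %3==0; b=3
n=7: not %3==0; b=10
n=5: not %3==0; b=15
n=0: %3==0, total = 9+0 = 9; b=16
total-b = 9-16 = -7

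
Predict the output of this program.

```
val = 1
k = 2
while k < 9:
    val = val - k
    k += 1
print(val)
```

k=2: val = 1-2 = -1
k=3: val = (-1)-3 = -4
k=4: val = (-4)-4 = -8
k=5: val = (-8)-5 = -13
k=6: val = (-13)-6 = -19
k=7: val = (-19)-7 = -26
k=8: val = (-26)-8 = -34

-34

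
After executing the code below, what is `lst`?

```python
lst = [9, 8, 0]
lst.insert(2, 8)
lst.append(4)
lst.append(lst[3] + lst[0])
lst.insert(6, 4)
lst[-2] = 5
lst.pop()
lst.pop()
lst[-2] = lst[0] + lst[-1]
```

insert 8 at 2 → [9, 8, 8, 0]
append 4 → [9, 8, 8, 0, 4]
append lst[3]+lst[0] = 0+9 = 9 → [9, 8, 8, 0, 4, 9]
insert 4 at 6 → [9, 8, 8, 0, 4, 9, 4]
lst[-2] = 5 → [9, 8, 8, 0, 4, 5, 4]
pop() removes 4 → [9, 8, 8, 0, 4, 5]
pop() removes 5 → [9, 8, 8, 0, 4]
lst[-2] = lst[0]+lst[-1] = 9+4 = 13 → [9, 8, 8, 13, 4]

[9, 8, 8, 13, 4]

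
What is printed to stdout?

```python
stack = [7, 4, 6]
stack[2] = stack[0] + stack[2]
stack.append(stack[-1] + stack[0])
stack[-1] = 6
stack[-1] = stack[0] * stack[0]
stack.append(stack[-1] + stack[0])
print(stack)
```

stack[2] = stack[0]+stack[2] = 7+6 = 13 → [7, 4, 13]
append stack[-1]+stack[0] = 13+7 = 20 → [7, 4, 13, 20]
stack[-1] = 6 → [7, 4, 13, 6]
stack[-1] = stack[0]*stack[0] = 7*7 = 49 → [7, 4, 13, 49]
append stack[-1]+stack[0] = 49+7 = 56 → [7, 4, 13, 49, 56]

[7, 4, 13, 49, 56]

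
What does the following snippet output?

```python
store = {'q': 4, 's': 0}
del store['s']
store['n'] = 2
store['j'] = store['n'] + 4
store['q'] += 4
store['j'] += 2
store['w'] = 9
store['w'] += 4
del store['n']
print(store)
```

del 's' → {'q': 4}
store['n'] = 2 → {'q': 4, 'n': 2}
store['j'] = store['n']+4 = 6 → {'q': 4, 'n': 2, 'j': 6}
store['q'] = 4+4 = 8 → {'q': 8, 'n': 2, 'j': 6}
store['j'] = 6+2 = 8 → {'q': 8, 'n': 2, 'j': 8}
store['w'] = 9 → {'q': 8, 'n': 2, 'j': 8, 'w': 9}
store['w'] = 9+4 = 13 → {'q': 8, 'n': 2, 'j': 8, 'w': 13}
del 'n' → {'q': 8, 'j': 8, 'w': 13}

{'q': 8, 'j': 8, 'w': 13}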